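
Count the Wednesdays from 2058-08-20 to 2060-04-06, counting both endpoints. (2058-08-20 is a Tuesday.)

85

2058-08-20 is a Tuesday; the first Wednesday on or after it is 2058-08-21 (1 day later).
From 2058-08-21 to 2060-04-06: 132 + 365 + 97 = 594 days (rest of 2058, 2059, to 2060-04-06 in 2060).
594 ÷ 7 = 84 full weeks with remainder 6, so 84 more Wednesdays after the first → 85.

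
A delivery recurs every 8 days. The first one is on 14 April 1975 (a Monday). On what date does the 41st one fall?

28 February 1976

The 41st occurrence is 40 intervals after the first: 40 × 8 = 320 days after 14 April 1975.
April has 30 days — 16 days to the end of April leaves 304.
May has 31 days (273 left).
June has 30 days (243 left).
July has 31 days (212 left).
August has 31 days (181 left).
September has 30 days (151 left).
October has 31 days (120 left).
November has 30 days (90 left).
December has 31 days (59 left).
January has 31 days (28 left).
28 days into February → 28 February 1976.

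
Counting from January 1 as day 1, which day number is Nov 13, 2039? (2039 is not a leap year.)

317

Days in months before Nov: 31 + 28 + 31 + 30 + 31 + 30 + 31 + 31 + 30 + 31 = 304.
Plus 13 days into Nov → day 317.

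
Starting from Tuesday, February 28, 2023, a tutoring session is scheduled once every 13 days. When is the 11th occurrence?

July 8, 2023

The 11th occurrence is 10 intervals after the first: 10 × 13 = 130 days after February 28, 2023.
February has 28 days — 0 days to the end of February leaves 130.
March has 31 days (99 left).
April has 30 days (69 left).
May has 31 days (38 left).
June has 30 days (8 left).
8 days into July → July 8, 2023.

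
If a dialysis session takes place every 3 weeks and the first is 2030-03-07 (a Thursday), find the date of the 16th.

The 16th occurrence is 15 intervals after the first: 15 × 21 = 315 days after 2030-03-07.
March has 31 days — 24 days to the end of March leaves 291.
April has 30 days (261 left).
May has 31 days (230 left).
June has 30 days (200 left).
July has 31 days (169 left).
August has 31 days (138 left).
September has 30 days (108 left).
October has 31 days (77 left).
November has 30 days (47 left).
December has 31 days (16 left).
16 days into January → 2031-01-16.

2031-01-16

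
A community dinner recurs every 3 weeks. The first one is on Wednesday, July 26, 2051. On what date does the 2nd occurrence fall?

The 2nd occurrence is 1 interval after the first: 1 × 21 = 21 days after July 26, 2051.
July has 31 days — 5 days to the end of July leaves 16.
16 days into August → August 16, 2051.

August 16, 2051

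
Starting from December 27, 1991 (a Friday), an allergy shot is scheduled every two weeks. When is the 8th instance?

The 8th occurrence is 7 intervals after the first: 7 × 14 = 98 days after December 27, 1991.
December has 31 days — 4 days to the end of December leaves 94.
January has 31 days (63 left).
February has 29 days (34 left).
March has 31 days (3 left).
3 days into April → April 3, 1992.

April 3, 1992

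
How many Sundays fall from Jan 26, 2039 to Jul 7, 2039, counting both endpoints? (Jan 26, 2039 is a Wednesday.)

Jan 26, 2039 is a Wednesday; the first Sunday on or after it is Jan 30, 2039 (4 days later).
From Jan 30, 2039 to Jul 7, 2039: 1 + 28 + 31 + 30 + 31 + 30 + 7 = 158 days (rest of Jan, Feb, Mar, Apr, May, Jun, Jul).
158 ÷ 7 = 22 full weeks with remainder 4, so 22 more Sundays after the first → 23.

23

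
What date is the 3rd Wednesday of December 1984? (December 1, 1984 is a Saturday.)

December 1984 begins on a Saturday, so the first Wednesday is December 5 (4 days later).
The 3rd Wednesday is 2 weeks later: 5 + 14 = 19.

1984-12-19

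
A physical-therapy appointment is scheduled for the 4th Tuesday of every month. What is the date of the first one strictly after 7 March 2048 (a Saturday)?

March 2048 starts on a Sunday; its first Tuesday is the 3rd, so the 4th Tuesday is the 24th — 24 March 2048.
24 March 2048 is after 7 March 2048, so that is the next one.

24 March 2048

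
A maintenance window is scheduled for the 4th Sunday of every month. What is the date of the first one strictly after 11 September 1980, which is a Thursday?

28 September 1980

September 1980 starts on a Monday; its first Sunday is the 7th, so the 4th Sunday is the 28th — 28 September 1980.
28 September 1980 is after 11 September 1980, so that is the next one.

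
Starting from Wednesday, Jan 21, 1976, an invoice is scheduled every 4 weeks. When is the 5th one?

May 12, 1976

The 5th occurrence is 4 intervals after the first: 4 × 28 = 112 days after Jan 21, 1976.
Jan has 31 days — 10 days to the end of Jan leaves 102.
Feb has 29 days (73 left).
Mar has 31 days (42 left).
Apr has 30 days (12 left).
12 days into May → May 12, 1976.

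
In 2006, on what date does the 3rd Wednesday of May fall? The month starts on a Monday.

17 May 2006

May 2006 begins on a Monday, so the first Wednesday is May 3 (2 days later).
The 3rd Wednesday is 2 weeks later: 3 + 14 = 17.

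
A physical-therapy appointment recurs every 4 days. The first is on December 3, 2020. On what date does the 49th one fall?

The 49th occurrence is 48 intervals after the first: 48 × 4 = 192 days after December 3, 2020.
December has 31 days — 28 days to the end of December leaves 164.
January has 31 days (133 left).
February has 28 days (105 left).
March has 31 days (74 left).
April has 30 days (44 left).
May has 31 days (13 left).
13 days into June → June 13, 2021.

June 13, 2021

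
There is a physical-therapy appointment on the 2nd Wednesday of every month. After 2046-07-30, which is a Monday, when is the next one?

2046-08-08

July 2046 starts on a Sunday; its first Wednesday is the 4th, so the 2nd Wednesday is the 11th — 2046-07-11.
That is not after 2046-07-30, so look at August 2046.
August 2046 starts on a Wednesday; its first Wednesday is the 1st, so the 2nd Wednesday is the 8th — 2046-08-08.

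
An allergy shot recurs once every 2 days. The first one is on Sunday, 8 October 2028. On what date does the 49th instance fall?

The 49th occurrence is 48 intervals after the first: 48 × 2 = 96 days after 8 October 2028.
October has 31 days — 23 days to the end of October leaves 73.
November has 30 days (43 left).
December has 31 days (12 left).
12 days into January → 12 January 2029.

12 January 2029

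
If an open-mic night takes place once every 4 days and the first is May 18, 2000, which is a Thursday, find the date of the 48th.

Nov 22, 2000

The 48th occurrence is 47 intervals after the first: 47 × 4 = 188 days after May 18, 2000.
May has 31 days — 13 days to the end of May leaves 175.
Jun has 30 days (145 left).
Jul has 31 days (114 left).
Aug has 31 days (83 left).
Sep has 30 days (53 left).
Oct has 31 days (22 left).
22 days into Nov → Nov 22, 2000.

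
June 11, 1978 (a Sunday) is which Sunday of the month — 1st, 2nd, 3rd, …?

Day 11 falls in week ⌈11/7⌉ of the month.
Days 1–7 hold the 1st Sunday, 8–14 the 2nd, 15–21 the 3rd, 22–28 the 4th, 29–31 the 5th.
11 is in the range for the 2nd.

2nd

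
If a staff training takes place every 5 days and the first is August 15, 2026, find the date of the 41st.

The 41st occurrence is 40 intervals after the first: 40 × 5 = 200 days after August 15, 2026.
August has 31 days — 16 days to the end of August leaves 184.
September has 30 days (154 left).
October has 31 days (123 left).
November has 30 days (93 left).
December has 31 days (62 left).
January has 31 days (31 left).
February has 28 days (3 left).
3 days into March → March 3, 2027.

March 3, 2027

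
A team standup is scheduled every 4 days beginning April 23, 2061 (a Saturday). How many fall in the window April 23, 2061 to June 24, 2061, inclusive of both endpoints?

16

Occurrences land 4·i days after April 23, 2061 for i = 0, 1, 2, …
The window opens on the start date, so the first occurrence inside is #1 on April 23, 2061.
June 24, 2061 is 62 days after the start; 62 ÷ 4 = 15 remainder 2. Last occurrence in the window: #16 on June 22, 2061.
Occurrences #1 through #16: 16 in total.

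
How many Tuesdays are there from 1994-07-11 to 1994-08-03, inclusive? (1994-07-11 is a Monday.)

4

1994-07-11 is a Monday; the first Tuesday on or after it is 1994-07-12 (1 day later).
From 1994-07-12 to 1994-08-03: 19 + 3 = 22 days (rest of July, August).
22 ÷ 7 = 3 full weeks with remainder 1, so 3 more Tuesdays after the first → 4.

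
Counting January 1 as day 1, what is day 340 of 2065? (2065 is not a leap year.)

Jan has 31 days (340 − 31 = 309 remain).
Feb has 28 days (309 − 28 = 281 remain).
Mar has 31 days (281 − 31 = 250 remain).
Apr has 30 days (250 − 30 = 220 remain).
May has 31 days (220 − 31 = 189 remain).
Jun has 30 days (189 − 30 = 159 remain).
Jul has 31 days (159 − 31 = 128 remain).
Aug has 31 days (128 − 31 = 97 remain).
Sep has 30 days (97 − 30 = 67 remain).
Oct has 31 days (67 − 31 = 36 remain).
Nov has 30 days (36 − 30 = 6 remain).
6 into Dec → Dec 6.

Dec 6, 2065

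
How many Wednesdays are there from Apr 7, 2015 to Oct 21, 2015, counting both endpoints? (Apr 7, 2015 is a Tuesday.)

Apr 7, 2015 is a Tuesday; the first Wednesday on or after it is Apr 8, 2015 (1 day later).
From Apr 8, 2015 to Oct 21, 2015: 22 + 31 + 30 + 31 + 31 + 30 + 21 = 196 days (rest of Apr, May, Jun, Jul, Aug, Sep, Oct).
196 ÷ 7 = 28 full weeks with remainder 0, so 28 more Wednesdays after the first → 29.

29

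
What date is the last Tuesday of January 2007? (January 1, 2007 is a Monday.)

2007-01-30

January 2007 begins on a Monday, so the first Tuesday is January 2 (1 day later).
January 2007 has 31 days. Adding weeks: 2, 9, 16, 23, 30 — the last one ≤ 31 is the 30th.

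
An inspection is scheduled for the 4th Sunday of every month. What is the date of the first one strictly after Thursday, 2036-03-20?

2036-03-23

March 2036 starts on a Saturday; its first Sunday is the 2nd, so the 4th Sunday is the 23rd — 2036-03-23.
2036-03-23 is after 2036-03-20, so that is the next one.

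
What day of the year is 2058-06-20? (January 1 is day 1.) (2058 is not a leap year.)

171

Days in months before June: 31 + 28 + 31 + 30 + 31 = 151.
Plus 20 days into June → day 171.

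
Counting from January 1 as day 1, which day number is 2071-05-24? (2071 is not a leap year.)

Days in months before May: 31 + 28 + 31 + 30 = 120.
Plus 24 days into May → day 144.

144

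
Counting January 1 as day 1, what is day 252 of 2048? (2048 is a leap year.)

January has 31 days (252 − 31 = 221 remain).
February has 29 days (221 − 29 = 192 remain).
March has 31 days (192 − 31 = 161 remain).
April has 30 days (161 − 30 = 131 remain).
May has 31 days (131 − 31 = 100 remain).
June has 30 days (100 − 30 = 70 remain).
July has 31 days (70 − 31 = 39 remain).
August has 31 days (39 − 31 = 8 remain).
8 into September → September 8.

8 September 2048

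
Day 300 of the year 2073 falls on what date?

27 October 2073

January has 31 days (300 − 31 = 269 remain).
February has 28 days (269 − 28 = 241 remain).
March has 31 days (241 − 31 = 210 remain).
April has 30 days (210 − 30 = 180 remain).
May has 31 days (180 − 31 = 149 remain).
June has 30 days (149 − 30 = 119 remain).
July has 31 days (119 − 31 = 88 remain).
August has 31 days (88 − 31 = 57 remain).
September has 30 days (57 − 30 = 27 remain).
27 into October → October 27.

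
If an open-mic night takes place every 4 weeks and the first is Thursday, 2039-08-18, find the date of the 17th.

The 17th occurrence is 16 intervals after the first: 16 × 28 = 448 days after 2039-08-18.
August has 31 days — 13 days to the end of August leaves 435.
From end of August to end of 2039 is 122 days (313 left).
January has 31 days (282 left).
February has 29 days (253 left).
March has 31 days (222 left).
April has 30 days (192 left).
May has 31 days (161 left).
June has 30 days (131 left).
July has 31 days (100 left).
August has 31 days (69 left).
September has 30 days (39 left).
October has 31 days (8 left).
8 days into November → 2040-11-08.

2040-11-08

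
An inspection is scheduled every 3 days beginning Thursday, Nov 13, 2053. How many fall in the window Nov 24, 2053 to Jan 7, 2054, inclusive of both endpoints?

Occurrences land 3·i days after Nov 13, 2053 for i = 0, 1, 2, …
Nov 24, 2053 is 11 days after the start; 11 ÷ 3 = 3 remainder 2; since the remainder is 2, round up to i = 4. First occurrence in the window: #5 on Nov 25, 2053 (4×3 = 12 days in).
Jan 7, 2054 is 55 days after the start; 55 ÷ 3 = 18 remainder 1. Last occurrence in the window: #19 on Jan 6, 2054.
Occurrences #5 through #19: 15 in total.

15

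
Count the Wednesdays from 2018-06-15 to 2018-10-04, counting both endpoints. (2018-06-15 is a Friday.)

16

2018-06-15 is a Friday; the first Wednesday on or after it is 2018-06-20 (5 days later).
From 2018-06-20 to 2018-10-04: 10 + 31 + 31 + 30 + 4 = 106 days (rest of June, July, August, September, October).
106 ÷ 7 = 15 full weeks with remainder 1, so 15 more Wednesdays after the first → 16.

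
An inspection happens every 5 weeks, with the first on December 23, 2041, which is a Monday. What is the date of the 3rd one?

March 3, 2042

The 3rd occurrence is 2 intervals after the first: 2 × 35 = 70 days after December 23, 2041.
December has 31 days — 8 days to the end of December leaves 62.
January has 31 days (31 left).
February has 28 days (3 left).
3 days into March → March 3, 2042.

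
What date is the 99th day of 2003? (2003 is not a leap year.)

9 April 2003

January has 31 days (99 − 31 = 68 remain).
February has 28 days (68 − 28 = 40 remain).
March has 31 days (40 − 31 = 9 remain).
9 into April → April 9.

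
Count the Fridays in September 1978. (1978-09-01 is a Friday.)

1978-09-01 is a Friday; the first Friday on or after it is 1978-09-01.
From 1978-09-01 to 1978-09-30 is 30 − 1 = 29 days.
29 ÷ 7 = 4 full weeks with remainder 1, so 4 more Fridays after the first → 5.

5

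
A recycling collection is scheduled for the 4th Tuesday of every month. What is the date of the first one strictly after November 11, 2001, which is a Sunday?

November 27, 2001

November 2001 starts on a Thursday; its first Tuesday is the 6th, so the 4th Tuesday is the 27th — November 27, 2001.
November 27, 2001 is after November 11, 2001, so that is the next one.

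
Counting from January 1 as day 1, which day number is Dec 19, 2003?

353

Days in months before Dec: 31 + 28 + 31 + 30 + 31 + 30 + 31 + 31 + 30 + 31 + 30 = 334.
Plus 19 days into Dec → day 353.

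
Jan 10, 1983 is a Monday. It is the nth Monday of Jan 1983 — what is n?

Day 10 falls in week ⌈10/7⌉ of the month.
Days 1–7 hold the 1st Monday, 8–14 the 2nd, 15–21 the 3rd, 22–28 the 4th, 29–31 the 5th.
10 is in the range for the 2nd.

2nd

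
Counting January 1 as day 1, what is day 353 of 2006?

January has 31 days (353 − 31 = 322 remain).
February has 28 days (322 − 28 = 294 remain).
March has 31 days (294 − 31 = 263 remain).
April has 30 days (263 − 30 = 233 remain).
May has 31 days (233 − 31 = 202 remain).
June has 30 days (202 − 30 = 172 remain).
July has 31 days (172 − 31 = 141 remain).
August has 31 days (141 − 31 = 110 remain).
September has 30 days (110 − 30 = 80 remain).
October has 31 days (80 − 31 = 49 remain).
November has 30 days (49 − 30 = 19 remain).
19 into December → December 19.

19 December 2006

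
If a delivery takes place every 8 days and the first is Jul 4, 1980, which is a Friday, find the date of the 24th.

The 24th occurrence is 23 intervals after the first: 23 × 8 = 184 days after Jul 4, 1980.
Jul has 31 days — 27 days to the end of Jul leaves 157.
Aug has 31 days (126 left).
Sep has 30 days (96 left).
Oct has 31 days (65 left).
Nov has 30 days (35 left).
Dec has 31 days (4 left).
4 days into Jan → Jan 4, 1981.

Jan 4, 1981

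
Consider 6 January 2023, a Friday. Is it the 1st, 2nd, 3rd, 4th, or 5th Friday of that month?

Day 6 falls in week ⌈6/7⌉ of the month.
Days 1–7 hold the 1st Friday, 8–14 the 2nd, 15–21 the 3rd, 22–28 the 4th, 29–31 the 5th.
6 is in the range for the 1st.

1st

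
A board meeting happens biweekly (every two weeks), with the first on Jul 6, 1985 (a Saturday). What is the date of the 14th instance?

Jan 4, 1986

The 14th occurrence is 13 intervals after the first: 13 × 14 = 182 days after Jul 6, 1985.
Jul has 31 days — 25 days to the end of Jul leaves 157.
Aug has 31 days (126 left).
Sep has 30 days (96 left).
Oct has 31 days (65 left).
Nov has 30 days (35 left).
Dec has 31 days (4 left).
4 days into Jan → Jan 4, 1986.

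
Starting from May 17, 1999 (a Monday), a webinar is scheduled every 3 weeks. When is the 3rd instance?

Jun 28, 1999

The 3rd occurrence is 2 intervals after the first: 2 × 21 = 42 days after May 17, 1999.
May has 31 days — 14 days to the end of May leaves 28.
28 days into Jun → Jun 28, 1999.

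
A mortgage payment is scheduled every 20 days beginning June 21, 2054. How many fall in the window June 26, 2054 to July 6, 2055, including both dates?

19

Occurrences land 20·i days after June 21, 2054 for i = 0, 1, 2, …
June 26, 2054 is 5 days after the start; 5 ÷ 20 = 0 remainder 5; since the remainder is 5, round up to i = 1. First occurrence in the window: #2 on July 11, 2054 (1×20 = 20 days in).
July 6, 2055 is 380 days after the start; 380 ÷ 20 = 19 remainder 0. Last occurrence in the window: #20 on July 6, 2055.
Occurrences #2 through #20: 19 in total.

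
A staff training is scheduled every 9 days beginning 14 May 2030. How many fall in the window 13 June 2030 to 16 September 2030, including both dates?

Occurrences land 9·i days after 14 May 2030 for i = 0, 1, 2, …
13 June 2030 is 30 days after the start; 30 ÷ 9 = 3 remainder 3; since the remainder is 3, round up to i = 4. First occurrence in the window: #5 on 19 June 2030 (4×9 = 36 days in).
16 September 2030 is 125 days after the start; 125 ÷ 9 = 13 remainder 8. Last occurrence in the window: #14 on 8 September 2030.
Occurrences #5 through #14: 10 in total.

10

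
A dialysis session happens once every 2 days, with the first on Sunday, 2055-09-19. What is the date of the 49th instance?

The 49th occurrence is 48 intervals after the first: 48 × 2 = 96 days after 2055-09-19.
September has 30 days — 11 days to the end of September leaves 85.
October has 31 days (54 left).
November has 30 days (24 left).
24 days into December → 2055-12-24.

2055-12-24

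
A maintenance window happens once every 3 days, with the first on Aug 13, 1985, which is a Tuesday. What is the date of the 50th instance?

Jan 7, 1986

The 50th occurrence is 49 intervals after the first: 49 × 3 = 147 days after Aug 13, 1985.
Aug has 31 days — 18 days to the end of Aug leaves 129.
Sep has 30 days (99 left).
Oct has 31 days (68 left).
Nov has 30 days (38 left).
Dec has 31 days (7 left).
7 days into Jan → Jan 7, 1986.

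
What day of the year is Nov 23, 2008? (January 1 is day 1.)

328

Days in months before Nov: 31 + 29 + 31 + 30 + 31 + 30 + 31 + 31 + 30 + 31 = 305.
Plus 23 days into Nov → day 328.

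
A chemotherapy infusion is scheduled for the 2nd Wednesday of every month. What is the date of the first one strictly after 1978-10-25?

1978-11-08

October 1978 starts on a Sunday; its first Wednesday is the 4th, so the 2nd Wednesday is the 11th — 1978-10-11.
That is not after 1978-10-25, so look at November 1978.
November 1978 starts on a Wednesday; its first Wednesday is the 1st, so the 2nd Wednesday is the 8th — 1978-11-08.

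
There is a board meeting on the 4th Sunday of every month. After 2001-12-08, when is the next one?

2001-12-23

December 2001 starts on a Saturday; its first Sunday is the 2nd, so the 4th Sunday is the 23rd — 2001-12-23.
2001-12-23 is after 2001-12-08, so that is the next one.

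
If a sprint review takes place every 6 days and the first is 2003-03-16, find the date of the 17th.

2003-06-20

The 17th occurrence is 16 intervals after the first: 16 × 6 = 96 days after 2003-03-16.
March has 31 days — 15 days to the end of March leaves 81.
April has 30 days (51 left).
May has 31 days (20 left).
20 days into June → 2003-06-20.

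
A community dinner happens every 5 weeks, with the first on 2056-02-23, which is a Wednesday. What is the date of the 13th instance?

2057-04-18

The 13th occurrence is 12 intervals after the first: 12 × 35 = 420 days after 2056-02-23.
February has 29 days — 6 days to the end of February leaves 414.
From end of February to end of 2056 is 306 days (108 left).
January has 31 days (77 left).
February has 28 days (49 left).
March has 31 days (18 left).
18 days into April → 2057-04-18.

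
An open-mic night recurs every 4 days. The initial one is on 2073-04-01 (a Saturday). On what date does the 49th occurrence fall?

2073-10-10

The 49th occurrence is 48 intervals after the first: 48 × 4 = 192 days after 2073-04-01.
April has 30 days — 29 days to the end of April leaves 163.
May has 31 days (132 left).
June has 30 days (102 left).
July has 31 days (71 left).
August has 31 days (40 left).
September has 30 days (10 left).
10 days into October → 2073-10-10.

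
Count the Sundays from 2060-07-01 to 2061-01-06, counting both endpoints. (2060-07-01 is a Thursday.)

2060-07-01 is a Thursday; the first Sunday on or after it is 2060-07-04 (3 days later).
From 2060-07-04 to 2061-01-06: 27 + 31 + 30 + 31 + 30 + 31 + 6 = 186 days (rest of July, August, September, October, November, December, January).
186 ÷ 7 = 26 full weeks with remainder 4, so 26 more Sundays after the first → 27.

27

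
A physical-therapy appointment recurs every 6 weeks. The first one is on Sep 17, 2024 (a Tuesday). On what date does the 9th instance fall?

Aug 19, 2025

The 9th occurrence is 8 intervals after the first: 8 × 42 = 336 days after Sep 17, 2024.
Sep has 30 days — 13 days to the end of Sep leaves 323.
Oct has 31 days (292 left).
Nov has 30 days (262 left).
Dec has 31 days (231 left).
Jan has 31 days (200 left).
Feb has 28 days (172 left).
Mar has 31 days (141 left).
Apr has 30 days (111 left).
May has 31 days (80 left).
Jun has 30 days (50 left).
Jul has 31 days (19 left).
19 days into Aug → Aug 19, 2025.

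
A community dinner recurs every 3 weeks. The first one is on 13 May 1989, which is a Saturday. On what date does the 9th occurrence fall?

The 9th occurrence is 8 intervals after the first: 8 × 21 = 168 days after 13 May 1989.
May has 31 days — 18 days to the end of May leaves 150.
June has 30 days (120 left).
July has 31 days (89 left).
August has 31 days (58 left).
September has 30 days (28 left).
28 days into October → 28 October 1989.

28 October 1989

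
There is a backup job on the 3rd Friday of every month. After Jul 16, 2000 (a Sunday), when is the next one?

Jul 2000 starts on a Saturday; its first Friday is the 7th, so the 3rd Friday is the 21st — Jul 21, 2000.
Jul 21, 2000 is after Jul 16, 2000, so that is the next one.

Jul 21, 2000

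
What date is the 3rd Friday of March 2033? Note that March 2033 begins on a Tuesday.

2033-03-18

March 2033 begins on a Tuesday, so the first Friday is March 4 (3 days later).
The 3rd Friday is 2 weeks later: 4 + 14 = 18.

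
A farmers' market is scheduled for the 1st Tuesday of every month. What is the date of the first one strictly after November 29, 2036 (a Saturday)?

November 2036 starts on a Saturday, so its 1st Tuesday is November 4, 2036 (3 days in).
That is not after November 29, 2036, so look at December 2036.
December 2036 starts on a Monday, so its 1st Tuesday is December 2, 2036 (1 day in).

December 2, 2036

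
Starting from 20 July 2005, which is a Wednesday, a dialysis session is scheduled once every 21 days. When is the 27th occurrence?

17 January 2007

The 27th occurrence is 26 intervals after the first: 26 × 21 = 546 days after 20 July 2005.
July has 31 days — 11 days to the end of July leaves 535.
From end of July to end of 2005 is 153 days (382 left).
2006 has 365 days (17 left).
17 days into January → 17 January 2007.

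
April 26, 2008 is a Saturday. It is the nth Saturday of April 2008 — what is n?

Day 26 falls in week ⌈26/7⌉ of the month.
Days 1–7 hold the 1st Saturday, 8–14 the 2nd, 15–21 the 3rd, 22–28 the 4th, 29–31 the 5th.
26 is in the range for the 4th.

4th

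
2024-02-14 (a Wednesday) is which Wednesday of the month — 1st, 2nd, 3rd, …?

2nd

Day 14 falls in week ⌈14/7⌉ of the month.
Days 1–7 hold the 1st Wednesday, 8–14 the 2nd, 15–21 the 3rd, 22–28 the 4th, 29–31 the 5th.
14 is in the range for the 2nd.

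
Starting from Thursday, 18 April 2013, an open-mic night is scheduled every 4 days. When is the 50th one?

31 October 2013

The 50th occurrence is 49 intervals after the first: 49 × 4 = 196 days after 18 April 2013.
April has 30 days — 12 days to the end of April leaves 184.
May has 31 days (153 left).
June has 30 days (123 left).
July has 31 days (92 left).
August has 31 days (61 left).
September has 30 days (31 left).
31 days into October → 31 October 2013.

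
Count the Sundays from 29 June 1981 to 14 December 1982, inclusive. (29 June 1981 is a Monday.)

29 June 1981 is a Monday; the first Sunday on or after it is 5 July 1981 (6 days later).
From 5 July 1981 to 14 December 1982: 179 + 348 = 527 days (rest of 1981, to 14 December 1982 in 1982).
527 ÷ 7 = 75 full weeks with remainder 2, so 75 more Sundays after the first → 76.

76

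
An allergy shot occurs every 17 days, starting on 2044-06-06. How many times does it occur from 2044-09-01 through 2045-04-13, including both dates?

Occurrences land 17·i days after 2044-06-06 for i = 0, 1, 2, …
2044-09-01 is 87 days after the start; 87 ÷ 17 = 5 remainder 2; since the remainder is 2, round up to i = 6. First occurrence in the window: #7 on 2044-09-16 (6×17 = 102 days in).
2045-04-13 is 311 days after the start; 311 ÷ 17 = 18 remainder 5. Last occurrence in the window: #19 on 2045-04-08.
Occurrences #7 through #19: 13 in total.

13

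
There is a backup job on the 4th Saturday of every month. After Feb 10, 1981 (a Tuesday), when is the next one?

Feb 28, 1981

Feb 1981 starts on a Sunday; its first Saturday is the 7th, so the 4th Saturday is the 28th — Feb 28, 1981.
Feb 28, 1981 is after Feb 10, 1981, so that is the next one.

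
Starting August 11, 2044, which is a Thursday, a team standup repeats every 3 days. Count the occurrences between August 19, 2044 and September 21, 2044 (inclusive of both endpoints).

11

Occurrences land 3·i days after August 11, 2044 for i = 0, 1, 2, …
August 19, 2044 is 8 days after the start; 8 ÷ 3 = 2 remainder 2; since the remainder is 2, round up to i = 3. First occurrence in the window: #4 on August 20, 2044 (3×3 = 9 days in).
September 21, 2044 is 41 days after the start; 41 ÷ 3 = 13 remainder 2. Last occurrence in the window: #14 on September 19, 2044.
Occurrences #4 through #14: 11 in total.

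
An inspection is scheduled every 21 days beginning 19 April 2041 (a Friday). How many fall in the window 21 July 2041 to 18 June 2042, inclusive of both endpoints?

Occurrences land 21·i days after 19 April 2041 for i = 0, 1, 2, …
21 July 2041 is 93 days after the start; 93 ÷ 21 = 4 remainder 9; since the remainder is 9, round up to i = 5. First occurrence in the window: #6 on 2 August 2041 (5×21 = 105 days in).
18 June 2042 is 425 days after the start; 425 ÷ 21 = 20 remainder 5. Last occurrence in the window: #21 on 13 June 2042.
Occurrences #6 through #21: 16 in total.

16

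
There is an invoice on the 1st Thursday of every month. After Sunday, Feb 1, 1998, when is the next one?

Feb 5, 1998

Feb 1998 starts on a Sunday, so its 1st Thursday is Feb 5, 1998 (4 days in).
Feb 5, 1998 is after Feb 1, 1998, so that is the next one.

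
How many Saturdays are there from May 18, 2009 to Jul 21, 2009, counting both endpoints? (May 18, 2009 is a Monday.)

May 18, 2009 is a Monday; the first Saturday on or after it is May 23, 2009 (5 days later).
From May 23, 2009 to Jul 21, 2009: 8 + 30 + 21 = 59 days (rest of May, Jun, Jul).
59 ÷ 7 = 8 full weeks with remainder 3, so 8 more Saturdays after the first → 9.

9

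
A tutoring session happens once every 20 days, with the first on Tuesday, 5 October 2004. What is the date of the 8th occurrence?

The 8th occurrence is 7 intervals after the first: 7 × 20 = 140 days after 5 October 2004.
October has 31 days — 26 days to the end of October leaves 114.
November has 30 days (84 left).
December has 31 days (53 left).
January has 31 days (22 left).
22 days into February → 22 February 2005.

22 February 2005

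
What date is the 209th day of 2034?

Jan has 31 days (209 − 31 = 178 remain).
Feb has 28 days (178 − 28 = 150 remain).
Mar has 31 days (150 − 31 = 119 remain).
Apr has 30 days (119 − 30 = 89 remain).
May has 31 days (89 − 31 = 58 remain).
Jun has 30 days (58 − 30 = 28 remain).
28 into Jul → Jul 28.

Jul 28, 2034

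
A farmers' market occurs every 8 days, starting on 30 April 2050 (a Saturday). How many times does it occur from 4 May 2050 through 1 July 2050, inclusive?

Occurrences land 8·i days after 30 April 2050 for i = 0, 1, 2, …
4 May 2050 is 4 days after the start; 4 ÷ 8 = 0 remainder 4; since the remainder is 4, round up to i = 1. First occurrence in the window: #2 on 8 May 2050 (1×8 = 8 days in).
1 July 2050 is 62 days after the start; 62 ÷ 8 = 7 remainder 6. Last occurrence in the window: #8 on 25 June 2050.
Occurrences #2 through #8: 7 in total.

7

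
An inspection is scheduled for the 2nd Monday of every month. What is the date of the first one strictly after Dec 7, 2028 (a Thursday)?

Dec 11, 2028

Dec 2028 starts on a Friday; its first Monday is the 4th, so the 2nd Monday is the 11th — Dec 11, 2028.
Dec 11, 2028 is after Dec 7, 2028, so that is the next one.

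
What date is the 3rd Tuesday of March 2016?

March 2016 begins on a Tuesday, so the first Tuesday is March 1.
The 3rd Tuesday is 2 weeks later: 1 + 14 = 15.

March 15, 2016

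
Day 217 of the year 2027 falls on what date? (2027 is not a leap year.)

January has 31 days (217 − 31 = 186 remain).
February has 28 days (186 − 28 = 158 remain).
March has 31 days (158 − 31 = 127 remain).
April has 30 days (127 − 30 = 97 remain).
May has 31 days (97 − 31 = 66 remain).
June has 30 days (66 − 30 = 36 remain).
July has 31 days (36 − 31 = 5 remain).
5 into August → August 5.

2027-08-05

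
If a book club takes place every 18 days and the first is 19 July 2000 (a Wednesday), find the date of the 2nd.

The 2nd occurrence is 1 interval after the first: 1 × 18 = 18 days after 19 July 2000.
July has 31 days — 12 days to the end of July leaves 6.
6 days into August → 6 August 2000.

6 August 2000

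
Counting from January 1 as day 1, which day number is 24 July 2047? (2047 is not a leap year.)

Days in months before July: 31 + 28 + 31 + 30 + 31 + 30 = 181.
Plus 24 days into July → day 205.

205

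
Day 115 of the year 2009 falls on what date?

2009-04-25

January has 31 days (115 − 31 = 84 remain).
February has 28 days (84 − 28 = 56 remain).
March has 31 days (56 − 31 = 25 remain).
25 into April → April 25.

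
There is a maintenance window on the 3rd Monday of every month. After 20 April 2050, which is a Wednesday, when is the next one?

16 May 2050

April 2050 starts on a Friday; its first Monday is the 4th, so the 3rd Monday is the 18th — 18 April 2050.
That is not after 20 April 2050, so look at May 2050.
May 2050 starts on a Sunday; its first Monday is the 2nd, so the 3rd Monday is the 16th — 16 May 2050.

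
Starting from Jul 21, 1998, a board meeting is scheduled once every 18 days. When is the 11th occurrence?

Jan 17, 1999

The 11th occurrence is 10 intervals after the first: 10 × 18 = 180 days after Jul 21, 1998.
Jul has 31 days — 10 days to the end of Jul leaves 170.
Aug has 31 days (139 left).
Sep has 30 days (109 left).
Oct has 31 days (78 left).
Nov has 30 days (48 left).
Dec has 31 days (17 left).
17 days into Jan → Jan 17, 1999.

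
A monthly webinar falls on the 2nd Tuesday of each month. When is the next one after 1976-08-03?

August 1976 starts on a Sunday; its first Tuesday is the 3rd, so the 2nd Tuesday is the 10th — 1976-08-10.
1976-08-10 is after 1976-08-03, so that is the next one.

1976-08-10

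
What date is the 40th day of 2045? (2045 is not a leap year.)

January has 31 days (40 − 31 = 9 remain).
9 into February → February 9.

February 9, 2045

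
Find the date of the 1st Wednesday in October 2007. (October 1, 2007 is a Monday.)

October 2007 begins on a Monday, so the first Wednesday is October 3 (2 days later).

October 3, 2007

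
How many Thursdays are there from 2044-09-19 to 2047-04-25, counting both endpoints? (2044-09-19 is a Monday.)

2044-09-19 is a Monday; the first Thursday on or after it is 2044-09-22 (3 days later).
From 2044-09-22 to 2047-04-25: 100 + 365 + 365 + 115 = 945 days (rest of 2044, 2045, 2046, to 2047-04-25 in 2047).
945 ÷ 7 = 135 full weeks with remainder 0, so 135 more Thursdays after the first → 136.

136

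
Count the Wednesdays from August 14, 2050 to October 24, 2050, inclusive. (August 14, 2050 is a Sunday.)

August 14, 2050 is a Sunday; the first Wednesday on or after it is August 17, 2050 (3 days later).
From August 17, 2050 to October 24, 2050: 14 + 30 + 24 = 68 days (rest of August, September, October).
68 ÷ 7 = 9 full weeks with remainder 5, so 9 more Wednesdays after the first → 10.

10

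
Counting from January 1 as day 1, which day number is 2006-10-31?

Days in months before October: 31 + 28 + 31 + 30 + 31 + 30 + 31 + 31 + 30 = 273.
Plus 31 days into October → day 304.

304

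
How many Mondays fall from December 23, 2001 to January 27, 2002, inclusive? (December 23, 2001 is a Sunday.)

December 23, 2001 is a Sunday; the first Monday on or after it is December 24, 2001 (1 day later).
From December 24, 2001 to January 27, 2002: 7 + 27 = 34 days (rest of December, January).
34 ÷ 7 = 4 full weeks with remainder 6, so 4 more Mondays after the first → 5.

5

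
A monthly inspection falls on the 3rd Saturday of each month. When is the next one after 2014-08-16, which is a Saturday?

August 2014 starts on a Friday; its first Saturday is the 2nd, so the 3rd Saturday is the 16th — 2014-08-16.
That is not after 2014-08-16, so look at September 2014.
September 2014 starts on a Monday; its first Saturday is the 6th, so the 3rd Saturday is the 20th — 2014-09-20.

2014-09-20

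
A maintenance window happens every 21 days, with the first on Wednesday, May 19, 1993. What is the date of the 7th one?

The 7th occurrence is 6 intervals after the first: 6 × 21 = 126 days after May 19, 1993.
May has 31 days — 12 days to the end of May leaves 114.
Jun has 30 days (84 left).
Jul has 31 days (53 left).
Aug has 31 days (22 left).
22 days into Sep → Sep 22, 1993.

Sep 22, 1993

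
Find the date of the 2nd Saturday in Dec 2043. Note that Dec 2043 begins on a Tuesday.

Dec 2043 begins on a Tuesday, so the first Saturday is Dec 5 (4 days later).
The 2nd Saturday is 1 weeks later: 5 + 7 = 12.

Dec 12, 2043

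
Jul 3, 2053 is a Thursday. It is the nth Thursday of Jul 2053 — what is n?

1st

Day 3 falls in week ⌈3/7⌉ of the month.
Days 1–7 hold the 1st Thursday, 8–14 the 2nd, 15–21 the 3rd, 22–28 the 4th, 29–31 the 5th.
3 is in the range for the 1st.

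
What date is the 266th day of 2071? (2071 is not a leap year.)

January has 31 days (266 − 31 = 235 remain).
February has 28 days (235 − 28 = 207 remain).
March has 31 days (207 − 31 = 176 remain).
April has 30 days (176 − 30 = 146 remain).
May has 31 days (146 − 31 = 115 remain).
June has 30 days (115 − 30 = 85 remain).
July has 31 days (85 − 31 = 54 remain).
August has 31 days (54 − 31 = 23 remain).
23 into September → September 23.

23 September 2071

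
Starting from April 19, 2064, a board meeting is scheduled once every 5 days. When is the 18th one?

The 18th occurrence is 17 intervals after the first: 17 × 5 = 85 days after April 19, 2064.
April has 30 days — 11 days to the end of April leaves 74.
May has 31 days (43 left).
June has 30 days (13 left).
13 days into July → July 13, 2064.

July 13, 2064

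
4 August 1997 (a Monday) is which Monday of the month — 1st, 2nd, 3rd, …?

1st

Day 4 falls in week ⌈4/7⌉ of the month.
Days 1–7 hold the 1st Monday, 8–14 the 2nd, 15–21 the 3rd, 22–28 the 4th, 29–31 the 5th.
4 is in the range for the 1st.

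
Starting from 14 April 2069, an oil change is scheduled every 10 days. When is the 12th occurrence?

2 August 2069

The 12th occurrence is 11 intervals after the first: 11 × 10 = 110 days after 14 April 2069.
April has 30 days — 16 days to the end of April leaves 94.
May has 31 days (63 left).
June has 30 days (33 left).
July has 31 days (2 left).
2 days into August → 2 August 2069.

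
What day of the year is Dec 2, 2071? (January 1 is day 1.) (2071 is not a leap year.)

336

Days in months before Dec: 31 + 28 + 31 + 30 + 31 + 30 + 31 + 31 + 30 + 31 + 30 = 334.
Plus 2 days into Dec → day 336.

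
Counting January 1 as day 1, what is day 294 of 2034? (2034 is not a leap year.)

October 21, 2034

January has 31 days (294 − 31 = 263 remain).
February has 28 days (263 − 28 = 235 remain).
March has 31 days (235 − 31 = 204 remain).
April has 30 days (204 − 30 = 174 remain).
May has 31 days (174 − 31 = 143 remain).
June has 30 days (143 − 30 = 113 remain).
July has 31 days (113 − 31 = 82 remain).
August has 31 days (82 − 31 = 51 remain).
September has 30 days (51 − 30 = 21 remain).
21 into October → October 21.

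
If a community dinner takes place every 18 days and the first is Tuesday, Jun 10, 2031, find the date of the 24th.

Jul 28, 2032

The 24th occurrence is 23 intervals after the first: 23 × 18 = 414 days after Jun 10, 2031.
Jun has 30 days — 20 days to the end of Jun leaves 394.
Jul has 31 days (363 left).
Aug has 31 days (332 left).
Sep has 30 days (302 left).
Oct has 31 days (271 left).
Nov has 30 days (241 left).
Dec has 31 days (210 left).
Jan has 31 days (179 left).
Feb has 29 days (150 left).
Mar has 31 days (119 left).
Apr has 30 days (89 left).
May has 31 days (58 left).
Jun has 30 days (28 left).
28 days into Jul → Jul 28, 2032.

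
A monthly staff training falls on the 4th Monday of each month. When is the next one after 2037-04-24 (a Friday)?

April 2037 starts on a Wednesday; its first Monday is the 6th, so the 4th Monday is the 27th — 2037-04-27.
2037-04-27 is after 2037-04-24, so that is the next one.

2037-04-27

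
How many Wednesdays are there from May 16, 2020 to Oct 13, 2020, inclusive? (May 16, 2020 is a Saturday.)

21

May 16, 2020 is a Saturday; the first Wednesday on or after it is May 20, 2020 (4 days later).
From May 20, 2020 to Oct 13, 2020: 11 + 30 + 31 + 31 + 30 + 13 = 146 days (rest of May, Jun, Jul, Aug, Sep, Oct).
146 ÷ 7 = 20 full weeks with remainder 6, so 20 more Wednesdays after the first → 21.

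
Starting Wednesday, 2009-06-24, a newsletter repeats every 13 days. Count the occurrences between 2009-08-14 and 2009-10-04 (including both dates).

4

Occurrences land 13·i days after 2009-06-24 for i = 0, 1, 2, …
2009-08-14 is 51 days after the start; 51 ÷ 13 = 3 remainder 12; since the remainder is 12, round up to i = 4. First occurrence in the window: #5 on 2009-08-15 (4×13 = 52 days in).
2009-10-04 is 102 days after the start; 102 ÷ 13 = 7 remainder 11. Last occurrence in the window: #8 on 2009-09-23.
Occurrences #5 through #8: 4 in total.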